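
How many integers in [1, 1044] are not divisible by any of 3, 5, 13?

|div by 3|=348, |div by 5|=208, |div by 13|=80.
|div by 3&5|=69, |div by 3&13|=26, |div by 5&13|=16, |div by all|=5.
By inclusion-exclusion, divisible by at least one: 348+208+80-69-26-16+5 = 530.
Not divisible by any: 1044 - 530.

Final answer: 514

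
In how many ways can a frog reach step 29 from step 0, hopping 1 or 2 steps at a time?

Let f(n) be the number of climbs. Removing the last move (1 or 2 steps) gives f(n) = f(n-1) + f(n-2); base cases f(1)=1, f(2)=2.
Iterating the recurrence: f(1)=1, f(2)=2, f(3)=3, f(4)=5, f(5)=8, f(6)=13, f(7)=21, f(8)=34, f(9)=55, f(10)=89, f(11)=144, f(12)=233, f(13)=377, f(14)=610, f(15)=987, f(16)=1597, f(17)=2584, f(18)=4181, f(19)=6765, f(20)=10946, f(21)=17711, f(22)=28657, f(23)=46368, f(24)=75025, f(25)=121393, f(26)=196418, f(27)=317811, f(28)=514229, f(29)=832040.

Final answer: 832040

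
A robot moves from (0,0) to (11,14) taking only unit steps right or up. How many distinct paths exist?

Each path has 11 right steps and 14 up steps in some order (25 steps total).
Choose which 14 of the 25 steps are up: C(25,14).

Final answer: C(25,14) = 4457400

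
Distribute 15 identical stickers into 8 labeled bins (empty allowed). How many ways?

Stars and bars: C(n+k-1, k-1) = C(22,7).

Final answer: C(22,7) = 170544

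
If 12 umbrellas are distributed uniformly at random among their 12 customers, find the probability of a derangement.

Use the recurrence D(n) = (n-1)(D(n-1) + D(n-2)) with D(0)=1, D(1)=0.
Building up: D(2)=1, D(3)=2, D(4)=9, D(5)=44, D(6)=265, D(7)=1854, D(8)=14833, D(9)=133496, D(10)=1334961, D(11)=14684570, D(12)=176214841.
Total arrangements: 12! = 479001600.
Probability = D(12)/12! = 16019531/43545600.

Final answer: D(12)/12! = 176214841/479001600 = 0.367879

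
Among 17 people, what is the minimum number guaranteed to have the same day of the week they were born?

There are 7 possible values for day of the week they were born. With 17 people and 7 categories, by pigeonhole: ceiling(17/7).

Final answer: 3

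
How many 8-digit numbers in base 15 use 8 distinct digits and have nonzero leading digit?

First digit: 14 (nonzero). Second: 14 (not first). Third: 13, etc.
Total: 14 x 14 x 13 x 12 x 11 x 10 x 9 x 8.

Final answer: 242161920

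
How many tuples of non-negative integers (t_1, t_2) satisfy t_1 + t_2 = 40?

Stars and bars with 40 stars and 1 bars:
C(40+2-1, 2-1) = C(41,1).

Final answer: C(41,1) = 41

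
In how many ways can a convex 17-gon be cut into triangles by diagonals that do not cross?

This is a standard Catalan-number count: the answer is C_n. Here n = 17 - 2 = 15.
C_n = (2n)!/(n!(n+1)!), so C_{15} = 30!/(15! x 16!) = C(30,15)/16 = 155117520/16.

Final answer: C_{15} = 9694845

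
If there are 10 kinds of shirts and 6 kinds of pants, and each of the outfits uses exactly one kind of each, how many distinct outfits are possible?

By the multiplication principle: 10 x 6.

Final answer: 60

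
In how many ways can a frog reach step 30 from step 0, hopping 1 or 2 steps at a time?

Let f(n) be the number of climbs. Removing the last move (1 or 2 steps) gives f(n) = f(n-1) + f(n-2); base cases f(1)=1, f(2)=2.
Computing successive values: f(1)=1, f(2)=2, f(3)=3, f(4)=5, f(5)=8, f(6)=13, f(7)=21, f(8)=34, f(9)=55, f(10)=89, f(11)=144, f(12)=233, f(13)=377, f(14)=610, f(15)=987, f(16)=1597, f(17)=2584, f(18)=4181, f(19)=6765, f(20)=10946, f(21)=17711, f(22)=28657, f(23)=46368, f(24)=75025, f(25)=121393, f(26)=196418, f(27)=317811, f(28)=514229, f(29)=832040, f(30)=1346269.

Final answer: 1346269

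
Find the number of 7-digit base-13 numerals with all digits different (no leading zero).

The leading digit has 12 choices (anything but zero); the next has 12 (anything but the first), then 11, and so on, one fewer each time.
Total: 12 x 12 x 11 x 10 x 9 x 8 x 7.

Final answer: 7983360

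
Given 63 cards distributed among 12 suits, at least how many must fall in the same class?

By pigeonhole with 63 objects and 12 categories: ceiling(63/12).

Final answer: 6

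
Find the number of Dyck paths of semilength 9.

Total monotonic paths to (9,9): C(18,9) = 48620.
Paths that cross above y=x (reflection bijection): C(18,10) = 43758.
Valid Dyck paths: 48620 - 43758.
(Equivalently, C_{9} = C(18,9)/10 = 48620/10.)

Final answer: C_{9} = 4862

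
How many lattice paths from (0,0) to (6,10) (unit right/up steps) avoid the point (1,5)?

Total paths to (6,10): C(16,10) = 8008.
Paths through (1,5): C(6,5) x C(10,5) = 1512.
Avoiding (1,5): 8008 - 1512.

Final answer: 6496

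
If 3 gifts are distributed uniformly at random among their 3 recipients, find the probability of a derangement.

Derangements satisfy D(n) = (n-1)(D(n-1) + D(n-2)), starting from D(0)=1, D(1)=0.
Building up: D(2)=1, D(3)=2.
Total arrangements: 3! = 6.
Probability = D(3)/3! = 1/3.

Final answer: D(3)/3! = 2/6 = 0.333333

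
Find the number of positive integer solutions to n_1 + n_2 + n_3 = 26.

Substitute n'_i = n_i - 1 (so n'_i >= 0). Then sum n'_i = 26 - 3 = 23.
Stars and bars: C(23+3-1, 3-1) = C(25,2).

Final answer: C(25,2) = 300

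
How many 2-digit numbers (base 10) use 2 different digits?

First digit: 9 (not 0). Second: 9 (not first). Third: 8, etc.
Total: 9 x 9.

Final answer: 81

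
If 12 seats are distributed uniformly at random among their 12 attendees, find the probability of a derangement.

Derangements satisfy D(n) = (n-1)(D(n-1) + D(n-2)), starting from D(0)=1, D(1)=0.
Building up: D(2)=1, D(3)=2, D(4)=9, D(5)=44, D(6)=265, D(7)=1854, D(8)=14833, D(9)=133496, D(10)=1334961, D(11)=14684570, D(12)=176214841.
Total arrangements: 12! = 479001600.
Probability = D(12)/12! = 16019531/43545600.

Final answer: D(12)/12! = 176214841/479001600 = 0.367879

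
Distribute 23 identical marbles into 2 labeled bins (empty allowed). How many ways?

Stars and bars: C(n+k-1, k-1) = C(24,1).

Final answer: C(24,1) = 24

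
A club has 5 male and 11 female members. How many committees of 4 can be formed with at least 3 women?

Sum over valid woman counts:
C(11,3)C(5,1) = 825
C(11,4)C(5,0) = 330
Total: 825 + 330.

Final answer: 1155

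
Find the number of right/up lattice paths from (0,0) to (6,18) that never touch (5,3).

Total paths to (6,18): C(24,18) = 134596.
Paths through (5,3): C(8,3) x C(16,15) = 896.
Avoiding (5,3): 134596 - 896.

Final answer: 133700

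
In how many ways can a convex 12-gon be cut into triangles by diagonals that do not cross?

The structures are counted by the Catalan number C_n. Here n = 12 - 2 = 10.
C_n = (2n)!/(n!(n+1)!), so C_{10} = 20!/(10! x 11!) = C(20,10)/11 = 184756/11.

Final answer: C_{10} = 16796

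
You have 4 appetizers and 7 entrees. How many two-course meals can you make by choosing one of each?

By the multiplication principle: 4 x 7.

Final answer: 28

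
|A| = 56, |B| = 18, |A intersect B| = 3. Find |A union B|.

|A union B| = |A| + |B| - |A intersect B| = 56 + 18 - 3.

Final answer: 71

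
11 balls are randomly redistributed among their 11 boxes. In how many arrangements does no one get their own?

Derangements satisfy D(n) = (n-1)(D(n-1) + D(n-2)), starting from D(0)=1, D(1)=0.
D(2) = 1 x (0 + 1) = 1
D(3) = 2 x (1 + 0) = 2
D(4) = 3 x (2 + 1) = 9
D(5) = 4 x (9 + 2) = 44
D(6) = 5 x (44 + 9) = 265
D(7) = 6 x (265 + 44) = 1854
D(8) = 7 x (1854 + 265) = 14833
D(9) = 8 x (14833 + 1854) = 133496
D(10) = 9 x (133496 + 14833) = 1334961
D(11) = 10 x (D(10) + D(9)) = 10 x (1334961 + 133496)

Final answer: D(11) = 14684570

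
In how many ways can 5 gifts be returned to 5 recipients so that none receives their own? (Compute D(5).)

D(n) = (n-1)(D(n-1) + D(n-2)), D(0)=1, D(1)=0.
D(2) = 1 x (0 + 1) = 1
D(3) = 2 x (1 + 0) = 2
D(4) = 3 x (2 + 1) = 9
D(5) = 4 x (D(4) + D(3)) = 4 x (9 + 2)

Final answer: D(5) = 44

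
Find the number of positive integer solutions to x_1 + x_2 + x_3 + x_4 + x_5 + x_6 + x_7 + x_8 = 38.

Substitute x'_i = x_i - 1 (so x'_i >= 0). Then sum x'_i = 38 - 8 = 30.
Stars and bars: C(30+8-1, 8-1) = C(37,7).

Final answer: C(37,7) = 10295472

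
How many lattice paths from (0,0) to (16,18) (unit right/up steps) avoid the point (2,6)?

Total paths to (16,18): C(34,18) = 2203961430.
Paths through (2,6): C(8,6) x C(26,12) = 270415600.
Avoiding (2,6): 2203961430 - 270415600.

Final answer: 1933545830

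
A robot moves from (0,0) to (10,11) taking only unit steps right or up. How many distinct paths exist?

Each path has 10 right steps and 11 up steps in some order (21 steps total).
Choose which 11 of the 21 steps are up: C(21,11).

Final answer: C(21,11) = 352716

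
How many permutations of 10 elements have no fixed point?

D(n) = (n-1)(D(n-1) + D(n-2)), D(0)=1, D(1)=0.
Building up: D(2)=1, D(3)=2, D(4)=9, D(5)=44, D(6)=265, D(7)=1854, D(8)=14833, D(9)=133496.
D(10) = 9 x (D(9) + D(8)) = 9 x (133496 + 14833).

Final answer: D(10) = 1334961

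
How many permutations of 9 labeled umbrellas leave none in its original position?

Derangements satisfy D(n) = (n-1)(D(n-1) + D(n-2)), starting from D(0)=1, D(1)=0.
D(2) = 1 x (0 + 1) = 1
D(3) = 2 x (1 + 0) = 2
D(4) = 3 x (2 + 1) = 9
D(5) = 4 x (9 + 2) = 44
D(6) = 5 x (44 + 9) = 265
D(7) = 6 x (265 + 44) = 1854
D(8) = 7 x (1854 + 265) = 14833
D(9) = 8 x (D(8) + D(7)) = 8 x (14833 + 1854)

Final answer: D(9) = 133496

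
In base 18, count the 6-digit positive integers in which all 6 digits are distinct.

The leading digit has 17 choices (anything but zero); the next has 17 (anything but the first), then 16, and so on, one fewer each time.
Total: 17 x 17 x 16 x 15 x 14 x 13.

Final answer: 12623520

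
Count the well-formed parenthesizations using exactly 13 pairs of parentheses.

The structures are counted by the Catalan number C_n. Here n = 13 (pairs).
Using C_0 = 1 and C_(k+1) = C_k x 2(2k+1)/(k+2), build up term by term: C_1=1, C_2=2, C_3=5, C_4=14, C_5=42, C_6=132, C_7=429, C_8=1430, C_9=4862, C_10=16796, C_11=58786, C_12=208012, C_13=742900.

Final answer: C_{13} = 742900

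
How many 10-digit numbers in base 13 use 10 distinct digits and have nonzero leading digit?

The leading digit has 12 choices (anything but zero); the next has 12 (anything but the first), then 11, and so on, one fewer each time.
Total: 12 x 12 x 11 x 10 x 9 x 8 x 7 x 6 x 5 x 4.

Final answer: 958003200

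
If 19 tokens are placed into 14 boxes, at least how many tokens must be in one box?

By the pigeonhole principle: ceiling(19/14).

Final answer: 2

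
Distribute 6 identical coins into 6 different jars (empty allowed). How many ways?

Stars and bars: C(n+k-1, k-1) = C(11,5).

Final answer: C(11,5) = 462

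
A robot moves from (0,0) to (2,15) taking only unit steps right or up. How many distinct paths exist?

Each path has 2 right steps and 15 up steps in some order (17 steps total).
Choose which 15 of the 17 steps are up: C(17,15).

Final answer: C(17,15) = 136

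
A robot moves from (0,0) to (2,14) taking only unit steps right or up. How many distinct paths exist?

Each path has 2 right steps and 14 up steps in some order (16 steps total).
Choose which 14 of the 16 steps are up: C(16,14).

Final answer: C(16,14) = 120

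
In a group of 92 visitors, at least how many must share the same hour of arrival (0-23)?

There are 24 possible values for hour of arrival (0-23). With 92 visitors and 24 categories, by pigeonhole: ceiling(92/24).

Final answer: 4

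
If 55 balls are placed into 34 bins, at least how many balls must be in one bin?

By the pigeonhole principle: ceiling(55/34).

Final answer: 2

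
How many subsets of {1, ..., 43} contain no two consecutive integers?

Let a(n) count such subsets of {1, ..., n}. Either n is excluded (a(n-1) ways) or n is included, forcing n-1 out (a(n-2) ways), so a(n) = a(n-1) + a(n-2) with a(1)=2, a(2)=3.
Building up term by term: a(1)=2, a(2)=3, a(3)=5, a(4)=8, a(5)=13, a(6)=21, a(7)=34, a(8)=55, a(9)=89, a(10)=144, a(11)=233, a(12)=377, a(13)=610, a(14)=987, a(15)=1597, a(16)=2584, a(17)=4181, a(18)=6765, a(19)=10946, a(20)=17711, a(21)=28657, a(22)=46368, a(23)=75025, a(24)=121393, a(25)=196418, a(26)=317811, a(27)=514229, a(28)=832040, a(29)=1346269, a(30)=2178309, a(31)=3524578, a(32)=5702887, a(33)=9227465, a(34)=14930352, a(35)=24157817, a(36)=39088169, a(37)=63245986, a(38)=102334155, a(39)=165580141, a(40)=267914296, a(41)=433494437, a(42)=701408733, a(43)=1134903170.

Final answer: 1134903170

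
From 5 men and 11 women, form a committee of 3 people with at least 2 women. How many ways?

Sum over valid woman counts:
C(11,2)C(5,1) = 275
C(11,3)C(5,0) = 165
Total: 275 + 165.

Final answer: 440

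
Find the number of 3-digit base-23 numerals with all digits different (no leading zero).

First digit: 22 (nonzero). Second: 22 (not first). Third: 21, etc.
Total: 22 x 22 x 21.

Final answer: 10164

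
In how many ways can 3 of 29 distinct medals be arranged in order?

P(29,3) = 29!/(29-3)! = 29!/26!.

Final answer: P(29,3) = 21924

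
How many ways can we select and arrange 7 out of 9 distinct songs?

P(9,7) = 9!/(9-7)! = 9!/2!.

Final answer: P(9,7) = 181440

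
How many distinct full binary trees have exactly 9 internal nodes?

This is a standard Catalan-number count: the answer is C_n. Here n = 9.
C_n = (2n)!/(n!(n+1)!), so C_{9} = 18!/(9! x 10!) = C(18,9)/10 = 48620/10.

Final answer: C_{9} = 4862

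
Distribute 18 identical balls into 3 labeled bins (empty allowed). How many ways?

Stars and bars: C(n+k-1, k-1) = C(20,2).

Final answer: C(20,2) = 190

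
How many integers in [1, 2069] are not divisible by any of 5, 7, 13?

|div by 5|=413, |div by 7|=295, |div by 13|=159.
|div by 5&7|=59, |div by 5&13|=31, |div by 7&13|=22, |div by all|=4.
By inclusion-exclusion, divisible by at least one: 413+295+159-59-31-22+4 = 759.
Not divisible by any: 2069 - 759.

Final answer: 1310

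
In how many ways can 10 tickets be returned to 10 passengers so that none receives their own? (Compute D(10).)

Derangements satisfy D(n) = (n-1)(D(n-1) + D(n-2)), starting from D(0)=1, D(1)=0.
D(2) = 1 x (0 + 1) = 1
D(3) = 2 x (1 + 0) = 2
D(4) = 3 x (2 + 1) = 9
D(5) = 4 x (9 + 2) = 44
D(6) = 5 x (44 + 9) = 265
D(7) = 6 x (265 + 44) = 1854
D(8) = 7 x (1854 + 265) = 14833
D(9) = 8 x (14833 + 1854) = 133496
D(10) = 9 x (D(9) + D(8)) = 9 x (133496 + 14833)

Final answer: D(10) = 1334961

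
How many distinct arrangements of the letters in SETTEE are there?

Letters (E:3, S:1, T:2). Total letters: 6.
Permutations = 6!/(3! x 2!).

Final answer: 60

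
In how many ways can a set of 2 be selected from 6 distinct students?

C(6,2) = 6!/(2! x (6-2)!).

Final answer: C(6,2) = 15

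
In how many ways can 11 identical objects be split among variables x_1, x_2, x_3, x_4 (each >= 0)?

Stars and bars with 11 stars and 3 bars:
C(11+4-1, 4-1) = C(14,3).

Final answer: C(14,3) = 364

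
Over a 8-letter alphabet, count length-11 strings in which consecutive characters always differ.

Let g(n) count such strings. g(1) = 8, and each valid string of length n-1 extends in 7 ways (any symbol but the last), so g(n) = 7 g(n-1).
Total: g(11) = 8 x 7^10.

Final answer: 8 x 7^{10} = 2259801992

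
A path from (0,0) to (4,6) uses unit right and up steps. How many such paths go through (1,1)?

Paths (0,0)->(1,1): C(2,1) = 2.
Paths (1,1)->(4,6): C(8,5) = 56.
By multiplication principle: 2 x 56.

Final answer: 112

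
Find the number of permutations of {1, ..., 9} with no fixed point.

Derangements satisfy D(n) = (n-1)(D(n-1) + D(n-2)), starting from D(0)=1, D(1)=0.
D(2) = 1 x (0 + 1) = 1
D(3) = 2 x (1 + 0) = 2
D(4) = 3 x (2 + 1) = 9
D(5) = 4 x (9 + 2) = 44
D(6) = 5 x (44 + 9) = 265
D(7) = 6 x (265 + 44) = 1854
D(8) = 7 x (1854 + 265) = 14833
D(9) = 8 x (D(8) + D(7)) = 8 x (14833 + 1854)

Final answer: D(9) = 133496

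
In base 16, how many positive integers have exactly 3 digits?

These are the integers in [16^2, 16^3), so the count is 16^3 - 16^2 = 15 x 16^2.

Final answer: 3840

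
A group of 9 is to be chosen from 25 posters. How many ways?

C(25,9) = 25!/(9! x 16!).

Final answer: \binom{25}{9} = 2042975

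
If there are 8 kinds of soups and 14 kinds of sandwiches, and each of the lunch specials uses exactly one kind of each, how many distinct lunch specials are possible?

By the multiplication principle: 8 x 14.

Final answer: 112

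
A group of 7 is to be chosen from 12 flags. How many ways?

C(12,7) = 12!/(7! x (12-7)!).

Final answer: C(12,7) = 792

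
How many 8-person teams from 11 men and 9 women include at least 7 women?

Sum over valid woman counts:
C(9,7)C(11,1) = 396
C(9,8)C(11,0) = 9
Total: 396 + 9.

Final answer: 405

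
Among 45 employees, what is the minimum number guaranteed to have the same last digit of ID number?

There are 10 possible values for last digit of ID number. With 45 employees and 10 categories, by pigeonhole: ceiling(45/10).

Final answer: 5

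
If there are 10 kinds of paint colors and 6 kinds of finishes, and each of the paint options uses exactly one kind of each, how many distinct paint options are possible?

By the multiplication principle: 10 x 6.

Final answer: 60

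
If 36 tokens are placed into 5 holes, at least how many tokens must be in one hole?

By the pigeonhole principle: ceiling(36/5).

Final answer: 8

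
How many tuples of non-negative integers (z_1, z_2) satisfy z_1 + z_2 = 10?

Stars and bars with 10 stars and 1 bars:
C(10+2-1, 2-1) = C(11,1).

Final answer: C(11,1) = 11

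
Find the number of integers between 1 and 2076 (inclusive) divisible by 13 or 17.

Multiples of 13: 159. Multiples of 17: 122. Of both (lcm=221): 9.
By inclusion-exclusion: 159 + 122 - 9.

Final answer: 272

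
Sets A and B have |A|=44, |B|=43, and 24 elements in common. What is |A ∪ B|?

|A union B| = |A| + |B| - |A intersect B| = 44 + 43 - 24.

Final answer: 63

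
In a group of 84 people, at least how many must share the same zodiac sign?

There are 12 possible values for zodiac sign. With 84 people and 12 categories, by pigeonhole: ceiling(84/12).

Final answer: 7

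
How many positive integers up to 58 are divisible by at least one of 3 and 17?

Multiples of 3: 19. Multiples of 17: 3. Of both (lcm=51): 1.
By inclusion-exclusion: 19 + 3 - 1.

Final answer: 21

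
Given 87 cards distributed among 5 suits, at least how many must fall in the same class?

By pigeonhole with 87 objects and 5 categories: ceiling(87/5).

Final answer: 18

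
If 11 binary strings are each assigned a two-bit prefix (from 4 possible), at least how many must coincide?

There are 4 possible values for two-bit prefix. With 11 binary strings and 4 categories, by pigeonhole: ceiling(11/4).

Final answer: 3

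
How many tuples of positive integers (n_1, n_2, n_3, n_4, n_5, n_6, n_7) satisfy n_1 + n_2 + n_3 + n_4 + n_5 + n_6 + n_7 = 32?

Substitute n'_i = n_i - 1 (so n'_i >= 0). Then sum n'_i = 32 - 7 = 25.
Stars and bars: C(25+7-1, 7-1) = C(31,6).

Final answer: C(31,6) = 736281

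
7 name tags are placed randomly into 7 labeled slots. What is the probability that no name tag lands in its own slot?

Use the recurrence D(n) = (n-1)(D(n-1) + D(n-2)) with D(0)=1, D(1)=0.
Building up: D(2)=1, D(3)=2, D(4)=9, D(5)=44, D(6)=265, D(7)=1854.
Total arrangements: 7! = 5040.
Probability = D(7)/7! = 103/280.

Final answer: D(7)/7! = 1854/5040 = 0.367857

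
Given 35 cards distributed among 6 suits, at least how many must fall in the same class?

By pigeonhole with 35 objects and 6 categories: ceiling(35/6).

Final answer: 6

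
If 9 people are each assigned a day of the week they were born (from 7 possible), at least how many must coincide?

There are 7 possible values for day of the week they were born. With 9 people and 7 categories, by pigeonhole: ceiling(9/7).

Final answer: 2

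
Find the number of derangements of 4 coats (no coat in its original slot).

Derangements satisfy D(n) = (n-1)(D(n-1) + D(n-2)), starting from D(0)=1, D(1)=0.
D(2) = 1 x (0 + 1) = 1
D(3) = 2 x (1 + 0) = 2
D(4) = 3 x (D(3) + D(2)) = 3 x (2 + 1)

Final answer: D(4) = 9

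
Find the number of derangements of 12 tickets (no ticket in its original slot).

Use the recurrence D(n) = (n-1)(D(n-1) + D(n-2)) with D(0)=1, D(1)=0.
D(2) = 1 x (0 + 1) = 1
D(3) = 2 x (1 + 0) = 2
D(4) = 3 x (2 + 1) = 9
D(5) = 4 x (9 + 2) = 44
D(6) = 5 x (44 + 9) = 265
D(7) = 6 x (265 + 44) = 1854
D(8) = 7 x (1854 + 265) = 14833
D(9) = 8 x (14833 + 1854) = 133496
D(10) = 9 x (133496 + 14833) = 1334961
D(11) = 10 x (1334961 + 133496) = 14684570
D(12) = 11 x (D(11) + D(10)) = 11 x (14684570 + 1334961)

Final answer: D(12) = 176214841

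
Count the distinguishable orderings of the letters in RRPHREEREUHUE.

Letters (E:4, H:2, P:1, R:4, U:2). Total letters: 13.
Permutations = 13!/(4! x 4! x 2! x 2!).

Final answer: 2702700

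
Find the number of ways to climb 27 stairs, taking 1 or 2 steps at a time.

Let f(n) count the ways. The last step is size 1 or 2, so f(n) = f(n-1) + f(n-2) with f(1)=1, f(2)=2.
Iterating the recurrence: f(1)=1, f(2)=2, f(3)=3, f(4)=5, f(5)=8, f(6)=13, f(7)=21, f(8)=34, f(9)=55, f(10)=89, f(11)=144, f(12)=233, f(13)=377, f(14)=610, f(15)=987, f(16)=1597, f(17)=2584, f(18)=4181, f(19)=6765, f(20)=10946, f(21)=17711, f(22)=28657, f(23)=46368, f(24)=75025, f(25)=121393, f(26)=196418, f(27)=317811.

Final answer: 317811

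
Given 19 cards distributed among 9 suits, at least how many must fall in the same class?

By pigeonhole with 19 objects and 9 categories: ceiling(19/9).

Final answer: 3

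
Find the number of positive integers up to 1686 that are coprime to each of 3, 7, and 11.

|div by 3|=562, |div by 7|=240, |div by 11|=153.
|div by 3&7|=80, |div by 3&11|=51, |div by 7&11|=21, |div by all|=7.
By inclusion-exclusion, divisible by at least one: 562+240+153-80-51-21+7 = 810.
Not divisible by any: 1686 - 810.

Final answer: 876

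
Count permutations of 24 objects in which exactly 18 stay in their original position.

Choose which 18 elements are fixed: C(24,18) = 134596.
Derange the remaining 6 using D(j) = (j-1)(D(j-1) + D(j-2)), D(0)=1, D(1)=0: D(2)=1, D(3)=2, D(4)=9, D(5)=44, D(6)=265.
Total: 134596 x 265.

Final answer: C(24,18) D(6) = 35667940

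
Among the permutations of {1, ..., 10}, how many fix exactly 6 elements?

Choose which 6 elements are fixed: C(10,6) = 210.
Derange the remaining 4 using D(j) = (j-1)(D(j-1) + D(j-2)), D(0)=1, D(1)=0: D(2)=1, D(3)=2, D(4)=9.
Total: 210 x 9.

Final answer: C(10,6) D(4) = 1890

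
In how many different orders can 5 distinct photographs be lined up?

The number of ways to arrange 5 distinct objects is 5!.

Final answer: 5! = 120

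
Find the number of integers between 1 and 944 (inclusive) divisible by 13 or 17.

Multiples of 13: 72. Multiples of 17: 55. Of both (lcm=221): 4.
By inclusion-exclusion: 72 + 55 - 4.

Final answer: 123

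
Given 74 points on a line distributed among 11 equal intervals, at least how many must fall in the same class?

By pigeonhole with 74 objects and 11 categories: ceiling(74/11).

Final answer: 7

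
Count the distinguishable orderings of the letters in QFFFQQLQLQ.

Letters (F:3, L:2, Q:5). Total letters: 10.
Permutations = 10!/(5! x 3! x 2!).

Final answer: 2520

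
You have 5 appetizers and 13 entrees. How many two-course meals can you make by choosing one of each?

By the multiplication principle: 5 x 13.

Final answer: 65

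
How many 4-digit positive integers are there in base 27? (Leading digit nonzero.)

Leading digit: 26 options (nonzero). Other 3 digit(s): 27 options each.
Total: 26 x 27^3.

Final answer: 511758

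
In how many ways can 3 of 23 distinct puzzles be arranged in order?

P(23,3) = 23!/(23-3)! = 23!/20!.

Final answer: P(23,3) = 10626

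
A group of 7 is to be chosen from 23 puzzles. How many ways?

C(23,7) = 23!/(7! x (23-7)!).

Final answer: C(23,7) = 245157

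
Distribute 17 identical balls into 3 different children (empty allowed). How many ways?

Stars and bars: C(n+k-1, k-1) = C(19,2).

Final answer: C(19,2) = 171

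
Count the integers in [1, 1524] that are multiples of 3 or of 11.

Multiples of 3: 508. Multiples of 11: 138. Of both (lcm=33): 46.
By inclusion-exclusion: 508 + 138 - 46.

Final answer: 600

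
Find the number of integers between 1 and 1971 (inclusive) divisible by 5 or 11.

Multiples of 5: 394. Multiples of 11: 179. Of both (lcm=55): 35.
By inclusion-exclusion: 394 + 179 - 35.

Final answer: 538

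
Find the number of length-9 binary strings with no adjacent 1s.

Classify by the final bit: ...0 gives a(n-1) strings, ...01 gives a(n-2) strings. Thus a(n) = a(n-1) + a(n-2) with a(1)=2, a(2)=3.
Computing successive values: a(1)=2, a(2)=3, a(3)=5, a(4)=8, a(5)=13, a(6)=21, a(7)=34, a(8)=55, a(9)=89.

Final answer: 89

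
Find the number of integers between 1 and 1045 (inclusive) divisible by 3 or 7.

Multiples of 3: 348. Multiples of 7: 149. Of both (lcm=21): 49.
By inclusion-exclusion: 348 + 149 - 49.

Final answer: 448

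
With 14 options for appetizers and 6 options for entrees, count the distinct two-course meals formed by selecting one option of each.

By the multiplication principle: 14 x 6.

Final answer: 84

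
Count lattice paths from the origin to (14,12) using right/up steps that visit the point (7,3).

Paths (0,0)->(7,3): C(10,3) = 120.
Paths (7,3)->(14,12): C(16,9) = 11440.
By multiplication principle: 120 x 11440.

Final answer: 1372800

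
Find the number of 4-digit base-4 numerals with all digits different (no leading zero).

The leading digit has 3 choices (anything but zero); the next has 3 (anything but the first), then 2, and so on, one fewer each time.
Total: 3 x 3 x 2 x 1.

Final answer: 18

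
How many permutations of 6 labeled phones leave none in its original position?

Use the recurrence D(n) = (n-1)(D(n-1) + D(n-2)) with D(0)=1, D(1)=0.
D(2) = 1 x (0 + 1) = 1
D(3) = 2 x (1 + 0) = 2
D(4) = 3 x (2 + 1) = 9
D(5) = 4 x (9 + 2) = 44
D(6) = 5 x (D(5) + D(4)) = 5 x (44 + 9)

Final answer: D(6) = 265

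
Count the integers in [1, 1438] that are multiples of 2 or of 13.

Multiples of 2: 719. Multiples of 13: 110. Of both (lcm=26): 55.
By inclusion-exclusion: 719 + 110 - 55.

Final answer: 774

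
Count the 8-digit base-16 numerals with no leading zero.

In base 16, the leading digit has 15 choices (1..15); each of the remaining 7 digits has 16 choices.
Total: 15 x 16^7.

Final answer: 4026531840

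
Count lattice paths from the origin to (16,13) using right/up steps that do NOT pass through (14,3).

Total paths to (16,13): C(29,13) = 67863915.
Paths through (14,3): C(17,3) x C(12,10) = 44880.
Avoiding (14,3): 67863915 - 44880.

Final answer: 67819035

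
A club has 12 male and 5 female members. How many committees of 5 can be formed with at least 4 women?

Sum over valid woman counts:
C(5,4)C(12,1) = 60
C(5,5)C(12,0) = 1
Total: 60 + 1.

Final answer: 61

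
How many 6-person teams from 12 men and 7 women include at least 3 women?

Sum over valid woman counts:
C(7,3)C(12,3) = 7700
C(7,4)C(12,2) = 2310
C(7,5)C(12,1) = 252
C(7,6)C(12,0) = 7
Total: 7700 + 2310 + 252 + 7.

Final answer: 10269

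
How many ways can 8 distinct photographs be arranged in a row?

The number of ways to arrange 8 distinct objects is 8!.

Final answer: 8! = 40320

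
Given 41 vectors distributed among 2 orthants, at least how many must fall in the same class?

By pigeonhole with 41 objects and 2 categories: ceiling(41/2).

Final answer: 21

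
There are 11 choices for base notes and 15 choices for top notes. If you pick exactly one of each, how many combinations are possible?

By the multiplication principle: 11 x 15.

Final answer: 165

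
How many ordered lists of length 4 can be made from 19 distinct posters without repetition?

P(19,4) = 19!/(19-4)! = 19!/15!.

Final answer: P(19,4) = 93024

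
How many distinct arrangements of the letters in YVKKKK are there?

Letters (K:4, V:1, Y:1). Total letters: 6.
Permutations = 6!/(4!).

Final answer: 30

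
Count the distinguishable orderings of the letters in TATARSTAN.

Letters (A:3, N:1, R:1, S:1, T:3). Total letters: 9.
Permutations = 9!/(3! x 3!).

Final answer: 10080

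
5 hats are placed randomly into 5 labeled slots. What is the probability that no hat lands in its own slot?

Use the recurrence D(n) = (n-1)(D(n-1) + D(n-2)) with D(0)=1, D(1)=0.
Building up: D(2)=1, D(3)=2, D(4)=9, D(5)=44.
Total arrangements: 5! = 120.
Probability = D(5)/5! = 11/30.

Final answer: D(5)/5! = 44/120 = 0.366667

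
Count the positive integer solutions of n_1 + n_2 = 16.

Substitute n'_i = n_i - 1 (so n'_i >= 0). Then sum n'_i = 16 - 2 = 14.
Stars and bars: C(14+2-1, 2-1) = C(15,1).

Final answer: C(15,1) = 15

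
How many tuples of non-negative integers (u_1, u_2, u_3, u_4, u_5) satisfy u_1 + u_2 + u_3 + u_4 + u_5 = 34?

Stars and bars with 34 stars and 4 bars:
C(34+5-1, 5-1) = C(38,4).

Final answer: C(38,4) = 73815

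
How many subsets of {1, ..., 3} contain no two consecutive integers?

Let a(n) count such subsets of {1, ..., n}. Either n is excluded (a(n-1) ways) or n is included, forcing n-1 out (a(n-2) ways), so a(n) = a(n-1) + a(n-2) with a(1)=2, a(2)=3.
Building up term by term: a(1)=2, a(2)=3, a(3)=5.

Final answer: 5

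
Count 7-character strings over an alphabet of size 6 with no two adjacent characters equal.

First character: 6 choices. Each subsequent: 5 choices (must differ from the previous one).
Total: 6 x 5^6.

Final answer: 6 x 5^{6} = 93750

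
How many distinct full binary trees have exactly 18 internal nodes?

This is a standard Catalan-number count: the answer is C_n. Here n = 18.
C_n = C(2n,n) - C(2n,n+1), so C_{18} = C(36,18) - C(36,19) = 9075135300 - 8597496600.

Final answer: C_{18} = 477638700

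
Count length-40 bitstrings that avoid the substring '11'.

Let a(n) count valid strings. If the last bit is 0 the prefix is any valid string of length n-1; if it is 1 the string must end in 01 with a valid prefix of length n-2. So a(n) = a(n-1) + a(n-2), a(1)=2, a(2)=3.
Computing successive values: a(1)=2, a(2)=3, a(3)=5, a(4)=8, a(5)=13, a(6)=21, a(7)=34, a(8)=55, a(9)=89, a(10)=144, a(11)=233, a(12)=377, a(13)=610, a(14)=987, a(15)=1597, a(16)=2584, a(17)=4181, a(18)=6765, a(19)=10946, a(20)=17711, a(21)=28657, a(22)=46368, a(23)=75025, a(24)=121393, a(25)=196418, a(26)=317811, a(27)=514229, a(28)=832040, a(29)=1346269, a(30)=2178309, a(31)=3524578, a(32)=5702887, a(33)=9227465, a(34)=14930352, a(35)=24157817, a(36)=39088169, a(37)=63245986, a(38)=102334155, a(39)=165580141, a(40)=267914296.

Final answer: 267914296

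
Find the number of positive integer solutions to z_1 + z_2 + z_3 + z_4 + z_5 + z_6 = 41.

Substitute z'_i = z_i - 1 (so z'_i >= 0). Then sum z'_i = 41 - 6 = 35.
Stars and bars: C(35+6-1, 6-1) = C(40,5).

Final answer: C(40,5) = 658008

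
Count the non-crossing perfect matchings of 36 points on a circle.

The structures are counted by the Catalan number C_n. Here n = 36/2 = 18.
C_n = C(2n,n) - C(2n,n+1), so C_{18} = C(36,18) - C(36,19) = 9075135300 - 8597496600.

Final answer: C_{18} = 477638700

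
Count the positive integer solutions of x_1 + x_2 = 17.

Substitute x'_i = x_i - 1 (so x'_i >= 0). Then sum x'_i = 17 - 2 = 15.
Stars and bars: C(15+2-1, 2-1) = C(16,1).

Final answer: C(16,1) = 16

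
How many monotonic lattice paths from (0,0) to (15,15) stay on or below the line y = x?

Total monotonic paths to (15,15): C(30,15) = 155117520.
Paths that cross above y=x (reflection bijection): C(30,16) = 145422675.
Valid Dyck paths: 155117520 - 145422675.
(Equivalently, C_{15} = C(30,15)/16 = 155117520/16.)

Final answer: C_{15} = 9694845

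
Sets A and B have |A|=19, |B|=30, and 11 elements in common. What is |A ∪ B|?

|A union B| = |A| + |B| - |A intersect B| = 19 + 30 - 11.

Final answer: 38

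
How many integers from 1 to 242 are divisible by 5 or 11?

Multiples of 5: 48. Multiples of 11: 22. Of both (lcm=55): 4.
By inclusion-exclusion: 48 + 22 - 4.

Final answer: 66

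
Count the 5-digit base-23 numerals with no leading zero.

These are the integers in [23^4, 23^5), so the count is 23^5 - 23^4 = 22 x 23^4.

Final answer: 6156502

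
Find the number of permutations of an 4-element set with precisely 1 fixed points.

Choose which 1 elements are fixed: C(4,1) = 4.
Derange the remaining 3 using D(j) = (j-1)(D(j-1) + D(j-2)), D(0)=1, D(1)=0: D(2)=1, D(3)=2.
Total: 4 x 2.

Final answer: C(4,1) D(3) = 8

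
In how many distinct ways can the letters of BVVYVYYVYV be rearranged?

Letters (B:1, V:5, Y:4). Total letters: 10.
Permutations = 10!/(5! x 4!).

Final answer: 1260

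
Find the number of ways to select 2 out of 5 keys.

C(5,2) = 5!/(2! x (5-2)!).

Final answer: C(5,2) = 10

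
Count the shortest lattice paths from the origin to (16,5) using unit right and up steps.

Each path has 16 right steps and 5 up steps in some order (21 steps total).
Choose which 5 of the 21 steps are up: C(21,5).

Final answer: C(21,5) = 20349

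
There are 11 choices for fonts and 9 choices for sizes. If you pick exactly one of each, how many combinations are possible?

By the multiplication principle: 11 x 9.

Final answer: 99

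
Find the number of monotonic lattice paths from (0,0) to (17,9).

Each path has 17 right steps and 9 up steps in some order (26 steps total).
Choose which 9 of the 26 steps are up: C(26,9).

Final answer: C(26,9) = 3124550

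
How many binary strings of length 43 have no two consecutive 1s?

A valid string ends in 0 (append to any length-(n-1) valid string) or in 01 (append to any length-(n-2) valid string), so a(n) = a(n-1) + a(n-2) with a(1)=2, a(2)=3.
Computing successive values: a(1)=2, a(2)=3, a(3)=5, a(4)=8, a(5)=13, a(6)=21, a(7)=34, a(8)=55, a(9)=89, a(10)=144, a(11)=233, a(12)=377, a(13)=610, a(14)=987, a(15)=1597, a(16)=2584, a(17)=4181, a(18)=6765, a(19)=10946, a(20)=17711, a(21)=28657, a(22)=46368, a(23)=75025, a(24)=121393, a(25)=196418, a(26)=317811, a(27)=514229, a(28)=832040, a(29)=1346269, a(30)=2178309, a(31)=3524578, a(32)=5702887, a(33)=9227465, a(34)=14930352, a(35)=24157817, a(36)=39088169, a(37)=63245986, a(38)=102334155, a(39)=165580141, a(40)=267914296, a(41)=433494437, a(42)=701408733, a(43)=1134903170.

Final answer: 1134903170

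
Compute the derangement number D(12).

Derangements satisfy D(n) = (n-1)(D(n-1) + D(n-2)), starting from D(0)=1, D(1)=0.
D(2) = 1 x (0 + 1) = 1
D(3) = 2 x (1 + 0) = 2
D(4) = 3 x (2 + 1) = 9
D(5) = 4 x (9 + 2) = 44
D(6) = 5 x (44 + 9) = 265
D(7) = 6 x (265 + 44) = 1854
D(8) = 7 x (1854 + 265) = 14833
D(9) = 8 x (14833 + 1854) = 133496
D(10) = 9 x (133496 + 14833) = 1334961
D(11) = 10 x (1334961 + 133496) = 14684570
D(12) = 11 x (D(11) + D(10)) = 11 x (14684570 + 1334961)

Final answer: D(12) = 176214841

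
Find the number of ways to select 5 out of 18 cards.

C(18,5) = 18!/(5! x 13!).

Final answer: \binom{18}{5} = 8568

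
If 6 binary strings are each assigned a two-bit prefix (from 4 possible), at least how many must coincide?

There are 4 possible values for two-bit prefix. With 6 binary strings and 4 categories, by pigeonhole: ceiling(6/4).

Final answer: 2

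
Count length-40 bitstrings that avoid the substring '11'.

Classify by the final bit: ...0 gives a(n-1) strings, ...01 gives a(n-2) strings. Thus a(n) = a(n-1) + a(n-2) with a(1)=2, a(2)=3.
Building up term by term: a(1)=2, a(2)=3, a(3)=5, a(4)=8, a(5)=13, a(6)=21, a(7)=34, a(8)=55, a(9)=89, a(10)=144, a(11)=233, a(12)=377, a(13)=610, a(14)=987, a(15)=1597, a(16)=2584, a(17)=4181, a(18)=6765, a(19)=10946, a(20)=17711, a(21)=28657, a(22)=46368, a(23)=75025, a(24)=121393, a(25)=196418, a(26)=317811, a(27)=514229, a(28)=832040, a(29)=1346269, a(30)=2178309, a(31)=3524578, a(32)=5702887, a(33)=9227465, a(34)=14930352, a(35)=24157817, a(36)=39088169, a(37)=63245986, a(38)=102334155, a(39)=165580141, a(40)=267914296.

Final answer: 267914296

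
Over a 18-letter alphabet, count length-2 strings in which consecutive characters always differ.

First character: 18 choices. Each subsequent: 17 choices (must differ from the previous one).
Total: 18 x 17^1.

Final answer: 18 x 17^{1} = 306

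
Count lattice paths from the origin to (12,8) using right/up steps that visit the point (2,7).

Paths (0,0)->(2,7): C(9,7) = 36.
Paths (2,7)->(12,8): C(11,1) = 11.
By multiplication principle: 36 x 11.

Final answer: 396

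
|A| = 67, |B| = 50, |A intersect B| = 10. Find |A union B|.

|A union B| = |A| + |B| - |A intersect B| = 67 + 50 - 10.

Final answer: 107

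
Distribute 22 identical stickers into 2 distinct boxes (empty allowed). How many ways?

Stars and bars: C(n+k-1, k-1) = C(23,1).

Final answer: C(23,1) = 23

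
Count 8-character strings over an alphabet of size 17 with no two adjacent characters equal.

Let g(n) count such strings. g(1) = 17, and each valid string of length n-1 extends in 16 ways (any symbol but the last), so g(n) = 16 g(n-1).
Total: g(8) = 17 x 16^7.

Final answer: 17 x 16^{7} = 4563402752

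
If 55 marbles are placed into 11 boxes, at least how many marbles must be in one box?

By the pigeonhole principle: ceiling(55/11).

Final answer: 5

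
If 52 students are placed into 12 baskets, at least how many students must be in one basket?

By the pigeonhole principle: ceiling(52/12).

Final answer: 5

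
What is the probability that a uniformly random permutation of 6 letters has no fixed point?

Use the recurrence D(n) = (n-1)(D(n-1) + D(n-2)) with D(0)=1, D(1)=0.
Building up: D(2)=1, D(3)=2, D(4)=9, D(5)=44, D(6)=265.
Total arrangements: 6! = 720.
Probability = D(6)/6! = 53/144.

Final answer: D(6)/6! = 265/720 = 0.368056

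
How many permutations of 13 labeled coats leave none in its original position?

Derangements satisfy D(n) = (n-1)(D(n-1) + D(n-2)), starting from D(0)=1, D(1)=0.
D(2) = 1 x (0 + 1) = 1
D(3) = 2 x (1 + 0) = 2
D(4) = 3 x (2 + 1) = 9
D(5) = 4 x (9 + 2) = 44
D(6) = 5 x (44 + 9) = 265
D(7) = 6 x (265 + 44) = 1854
D(8) = 7 x (1854 + 265) = 14833
D(9) = 8 x (14833 + 1854) = 133496
D(10) = 9 x (133496 + 14833) = 1334961
D(11) = 10 x (1334961 + 133496) = 14684570
D(12) = 11 x (14684570 + 1334961) = 176214841
D(13) = 12 x (D(12) + D(11)) = 12 x (176214841 + 14684570)

Final answer: D(13) = 2290792932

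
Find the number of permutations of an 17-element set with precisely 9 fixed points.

Choose which 9 elements are fixed: C(17,9) = 24310.
Derange the remaining 8 using D(j) = (j-1)(D(j-1) + D(j-2)), D(0)=1, D(1)=0: D(2)=1, D(3)=2, D(4)=9, D(5)=44, D(6)=265, D(7)=1854, D(8)=14833.
Total: 24310 x 14833.

Final answer: C(17,9) D(8) = 360590230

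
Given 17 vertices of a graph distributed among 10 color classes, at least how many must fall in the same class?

By pigeonhole with 17 objects and 10 categories: ceiling(17/10).

Final answer: 2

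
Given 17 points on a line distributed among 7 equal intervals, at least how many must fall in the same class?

By pigeonhole with 17 objects and 7 categories: ceiling(17/7).

Final answer: 3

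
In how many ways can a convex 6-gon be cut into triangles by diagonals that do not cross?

This is a standard Catalan-number count: the answer is C_n. Here n = 6 - 2 = 4.
C_n = C(2n,n) - C(2n,n+1), so C_{4} = C(8,4) - C(8,5) = 70 - 56.

Final answer: C_{4} = 14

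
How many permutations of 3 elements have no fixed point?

D(n) = (n-1)(D(n-1) + D(n-2)), D(0)=1, D(1)=0.
D(2) = 1 x (0 + 1) = 1
D(3) = 2 x (D(2) + D(1)) = 2 x (1 + 0)

Final answer: D(3) = 2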